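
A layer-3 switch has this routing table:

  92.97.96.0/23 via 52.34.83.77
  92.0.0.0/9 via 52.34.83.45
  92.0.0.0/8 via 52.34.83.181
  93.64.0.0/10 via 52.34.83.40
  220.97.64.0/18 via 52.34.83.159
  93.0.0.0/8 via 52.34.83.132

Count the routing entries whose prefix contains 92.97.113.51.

2

Prefixes containing 92.97.113.51:
  92.0.0.0/8 (92.0.0.0 - 92.255.255.255)
  92.0.0.0/9 (92.0.0.0 - 92.127.255.255)
Total matching entries: 2.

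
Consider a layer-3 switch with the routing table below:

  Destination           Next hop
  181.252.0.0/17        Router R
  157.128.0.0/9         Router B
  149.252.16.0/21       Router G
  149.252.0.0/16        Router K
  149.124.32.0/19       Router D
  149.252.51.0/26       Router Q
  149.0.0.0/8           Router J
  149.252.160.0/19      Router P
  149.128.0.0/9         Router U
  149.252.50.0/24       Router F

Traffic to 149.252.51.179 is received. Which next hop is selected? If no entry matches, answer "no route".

Router K

Routes whose prefix contains 149.252.51.179:
  149.0.0.0/8 (149.0.0.0 - 149.255.255.255) -> Router J
  149.128.0.0/9 (149.128.0.0 - 149.255.255.255) -> Router U
  149.252.0.0/16 (149.252.0.0 - 149.252.255.255) -> Router K
More-specific entries that do NOT match:
  149.252.51.0/26 (149.252.51.0 - 149.252.51.63) does not contain 149.252.51.179
  149.252.50.0/24 (149.252.50.0 - 149.252.50.255) does not contain 149.252.51.179
  149.252.16.0/21 (149.252.16.0 - 149.252.23.255) does not contain 149.252.51.179
  149.124.32.0/19 (149.124.32.0 - 149.124.63.255) does not contain 149.252.51.179
  149.252.160.0/19 (149.252.160.0 - 149.252.191.255) does not contain 149.252.51.179
  181.252.0.0/17 (181.252.0.0 - 181.252.127.255) does not contain 149.252.51.179
Longest matching prefix is /16 -> next hop Router K.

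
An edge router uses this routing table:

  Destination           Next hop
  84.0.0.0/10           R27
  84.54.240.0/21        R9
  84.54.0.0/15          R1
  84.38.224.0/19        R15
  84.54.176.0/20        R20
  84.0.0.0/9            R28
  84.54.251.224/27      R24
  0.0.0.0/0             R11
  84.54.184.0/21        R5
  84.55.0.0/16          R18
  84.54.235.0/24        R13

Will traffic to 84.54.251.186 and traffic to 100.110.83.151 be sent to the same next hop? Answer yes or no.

no

84.54.251.186: longest match 84.54.0.0/15 -> R1
100.110.83.151: longest match 0.0.0.0/0 -> R11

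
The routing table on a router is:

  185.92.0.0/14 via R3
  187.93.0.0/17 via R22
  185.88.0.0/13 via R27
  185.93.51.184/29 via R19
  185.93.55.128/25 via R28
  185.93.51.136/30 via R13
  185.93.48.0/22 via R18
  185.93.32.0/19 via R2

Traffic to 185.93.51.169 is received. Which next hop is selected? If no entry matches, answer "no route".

Routes whose prefix contains 185.93.51.169:
  185.88.0.0/13 (185.88.0.0 - 185.95.255.255) -> R27
  185.92.0.0/14 (185.92.0.0 - 185.95.255.255) -> R3
  185.93.32.0/19 (185.93.32.0 - 185.93.63.255) -> R2
  185.93.48.0/22 (185.93.48.0 - 185.93.51.255) -> R18
More-specific entries that do NOT match:
  185.93.51.136/30 (185.93.51.136 - 185.93.51.139) does not contain 185.93.51.169
  185.93.51.184/29 (185.93.51.184 - 185.93.51.191) does not contain 185.93.51.169
  185.93.55.128/25 (185.93.55.128 - 185.93.55.255) does not contain 185.93.51.169
Longest matching prefix is /22 -> next hop R18.

R18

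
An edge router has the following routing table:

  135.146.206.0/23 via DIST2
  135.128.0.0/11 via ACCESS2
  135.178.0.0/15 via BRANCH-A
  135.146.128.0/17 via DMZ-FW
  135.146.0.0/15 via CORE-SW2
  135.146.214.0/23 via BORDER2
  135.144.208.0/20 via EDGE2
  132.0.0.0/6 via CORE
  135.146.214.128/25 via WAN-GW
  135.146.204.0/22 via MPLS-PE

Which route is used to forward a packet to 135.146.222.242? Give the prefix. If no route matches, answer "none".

135.146.128.0/17

Entries matching 135.146.222.242:
  132.0.0.0/6 (132.0.0.0 - 135.255.255.255)
  135.128.0.0/11 (135.128.0.0 - 135.159.255.255)
  135.146.0.0/15 (135.146.0.0 - 135.147.255.255)
  135.146.128.0/17 (135.146.128.0 - 135.146.255.255)
Most specific is 135.146.128.0/17.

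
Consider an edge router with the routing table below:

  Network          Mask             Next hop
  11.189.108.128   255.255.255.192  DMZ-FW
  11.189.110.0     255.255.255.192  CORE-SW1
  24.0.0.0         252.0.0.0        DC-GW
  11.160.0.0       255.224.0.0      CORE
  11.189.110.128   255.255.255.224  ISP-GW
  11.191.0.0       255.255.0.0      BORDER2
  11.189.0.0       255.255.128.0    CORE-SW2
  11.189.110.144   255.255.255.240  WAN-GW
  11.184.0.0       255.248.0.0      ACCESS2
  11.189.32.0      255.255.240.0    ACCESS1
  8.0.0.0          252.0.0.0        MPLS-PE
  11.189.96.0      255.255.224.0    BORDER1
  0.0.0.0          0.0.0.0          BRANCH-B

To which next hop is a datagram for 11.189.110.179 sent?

Routes whose prefix contains 11.189.110.179:
  0.0.0.0/0 (default, matches everything) -> BRANCH-B
  8.0.0.0/6 (8.0.0.0 - 11.255.255.255) -> MPLS-PE
  11.160.0.0/11 (11.160.0.0 - 11.191.255.255) -> CORE
  11.184.0.0/13 (11.184.0.0 - 11.191.255.255) -> ACCESS2
  11.189.0.0/17 (11.189.0.0 - 11.189.127.255) -> CORE-SW2
  11.189.96.0/19 (11.189.96.0 - 11.189.127.255) -> BORDER1
More-specific entries that do NOT match:
  11.189.110.144/28 (11.189.110.144 - 11.189.110.159) does not contain 11.189.110.179
  11.189.110.128/27 (11.189.110.128 - 11.189.110.159) does not contain 11.189.110.179
  11.189.108.128/26 (11.189.108.128 - 11.189.108.191) does not contain 11.189.110.179
  11.189.110.0/26 (11.189.110.0 - 11.189.110.63) does not contain 11.189.110.179
  11.189.32.0/20 (11.189.32.0 - 11.189.47.255) does not contain 11.189.110.179
Longest matching prefix is /19 -> next hop BORDER1.

BORDER1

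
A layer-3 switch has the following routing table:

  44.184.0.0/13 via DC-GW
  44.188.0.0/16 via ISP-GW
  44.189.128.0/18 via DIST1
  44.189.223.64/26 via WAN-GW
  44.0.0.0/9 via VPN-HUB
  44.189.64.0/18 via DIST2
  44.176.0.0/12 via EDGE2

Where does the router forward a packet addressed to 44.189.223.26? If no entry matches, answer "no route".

Routes whose prefix contains 44.189.223.26:
  44.176.0.0/12 (44.176.0.0 - 44.191.255.255) -> EDGE2
  44.184.0.0/13 (44.184.0.0 - 44.191.255.255) -> DC-GW
More-specific entries that do NOT match:
  44.189.223.64/26 (44.189.223.64 - 44.189.223.127) does not contain 44.189.223.26
  44.189.128.0/18 (44.189.128.0 - 44.189.191.255) does not contain 44.189.223.26
  44.189.64.0/18 (44.189.64.0 - 44.189.127.255) does not contain 44.189.223.26
  44.188.0.0/16 (44.188.0.0 - 44.188.255.255) does not contain 44.189.223.26
Longest matching prefix is /13 -> next hop DC-GW.

DC-GW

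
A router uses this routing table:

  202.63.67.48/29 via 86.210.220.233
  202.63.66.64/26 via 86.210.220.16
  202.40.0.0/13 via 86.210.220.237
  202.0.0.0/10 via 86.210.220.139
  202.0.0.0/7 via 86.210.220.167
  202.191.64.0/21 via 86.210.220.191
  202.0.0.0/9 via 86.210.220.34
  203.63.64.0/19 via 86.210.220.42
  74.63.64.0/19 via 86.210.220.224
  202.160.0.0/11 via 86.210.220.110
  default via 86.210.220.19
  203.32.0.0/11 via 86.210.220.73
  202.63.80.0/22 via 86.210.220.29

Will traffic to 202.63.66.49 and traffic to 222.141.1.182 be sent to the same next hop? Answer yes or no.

no

202.63.66.49: longest match 202.0.0.0/10 -> 86.210.220.139
222.141.1.182: longest match 0.0.0.0/0 -> 86.210.220.19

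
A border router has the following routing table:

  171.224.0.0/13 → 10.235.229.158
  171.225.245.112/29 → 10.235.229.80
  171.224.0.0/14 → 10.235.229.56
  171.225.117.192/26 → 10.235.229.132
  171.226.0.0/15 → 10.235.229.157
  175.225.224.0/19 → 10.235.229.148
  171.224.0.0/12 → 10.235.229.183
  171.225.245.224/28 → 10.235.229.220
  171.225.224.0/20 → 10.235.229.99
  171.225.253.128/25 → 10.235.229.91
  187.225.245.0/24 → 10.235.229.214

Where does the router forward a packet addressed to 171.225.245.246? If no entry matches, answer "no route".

10.235.229.56

Routes whose prefix contains 171.225.245.246:
  171.224.0.0/12 (171.224.0.0 - 171.239.255.255) -> 10.235.229.183
  171.224.0.0/13 (171.224.0.0 - 171.231.255.255) -> 10.235.229.158
  171.224.0.0/14 (171.224.0.0 - 171.227.255.255) -> 10.235.229.56
More-specific entries that do NOT match:
  171.225.245.112/29 (171.225.245.112 - 171.225.245.119) does not contain 171.225.245.246
  171.225.245.224/28 (171.225.245.224 - 171.225.245.239) does not contain 171.225.245.246
  171.225.117.192/26 (171.225.117.192 - 171.225.117.255) does not contain 171.225.245.246
  171.225.253.128/25 (171.225.253.128 - 171.225.253.255) does not contain 171.225.245.246
  187.225.245.0/24 (187.225.245.0 - 187.225.245.255) does not contain 171.225.245.246
  171.225.224.0/20 (171.225.224.0 - 171.225.239.255) does not contain 171.225.245.246
  175.225.224.0/19 (175.225.224.0 - 175.225.255.255) does not contain 171.225.245.246
  171.226.0.0/15 (171.226.0.0 - 171.227.255.255) does not contain 171.225.245.246
Longest matching prefix is /14 -> next hop 10.235.229.56.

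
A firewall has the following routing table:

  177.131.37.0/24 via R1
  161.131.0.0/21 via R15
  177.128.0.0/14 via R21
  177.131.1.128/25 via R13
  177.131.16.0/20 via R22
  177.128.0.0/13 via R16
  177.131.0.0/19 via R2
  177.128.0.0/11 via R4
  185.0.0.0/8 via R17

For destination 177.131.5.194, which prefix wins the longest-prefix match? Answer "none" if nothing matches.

Entries matching 177.131.5.194:
  177.128.0.0/11 (177.128.0.0 - 177.159.255.255)
  177.128.0.0/13 (177.128.0.0 - 177.135.255.255)
  177.128.0.0/14 (177.128.0.0 - 177.131.255.255)
  177.131.0.0/19 (177.131.0.0 - 177.131.31.255)
Most specific is 177.131.0.0/19.

177.131.0.0/19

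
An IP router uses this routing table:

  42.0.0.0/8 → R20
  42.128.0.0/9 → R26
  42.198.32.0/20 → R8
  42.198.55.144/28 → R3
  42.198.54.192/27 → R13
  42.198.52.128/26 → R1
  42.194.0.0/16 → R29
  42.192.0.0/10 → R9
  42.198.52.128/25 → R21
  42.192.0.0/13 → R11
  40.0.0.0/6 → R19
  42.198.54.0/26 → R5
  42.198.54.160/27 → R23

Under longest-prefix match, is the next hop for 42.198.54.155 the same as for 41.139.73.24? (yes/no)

42.198.54.155: longest match 42.192.0.0/13 -> R11
41.139.73.24: longest match 40.0.0.0/6 -> R19

no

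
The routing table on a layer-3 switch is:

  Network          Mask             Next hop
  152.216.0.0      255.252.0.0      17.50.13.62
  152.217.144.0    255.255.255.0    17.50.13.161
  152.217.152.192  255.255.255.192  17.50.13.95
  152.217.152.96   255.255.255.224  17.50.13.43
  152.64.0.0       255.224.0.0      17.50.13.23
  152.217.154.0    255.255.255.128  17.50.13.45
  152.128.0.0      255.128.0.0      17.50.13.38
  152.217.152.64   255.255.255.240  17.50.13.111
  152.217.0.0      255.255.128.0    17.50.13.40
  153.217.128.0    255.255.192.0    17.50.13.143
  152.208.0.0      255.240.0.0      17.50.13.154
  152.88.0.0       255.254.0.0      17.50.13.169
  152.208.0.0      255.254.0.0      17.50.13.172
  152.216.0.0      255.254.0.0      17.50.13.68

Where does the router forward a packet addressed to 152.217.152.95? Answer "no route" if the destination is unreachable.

17.50.13.68

Routes whose prefix contains 152.217.152.95:
  152.128.0.0/9 (152.128.0.0 - 152.255.255.255) -> 17.50.13.38
  152.208.0.0/12 (152.208.0.0 - 152.223.255.255) -> 17.50.13.154
  152.216.0.0/14 (152.216.0.0 - 152.219.255.255) -> 17.50.13.62
  152.216.0.0/15 (152.216.0.0 - 152.217.255.255) -> 17.50.13.68
More-specific entries that do NOT match:
  152.217.152.64/28 (152.217.152.64 - 152.217.152.79) does not contain 152.217.152.95
  152.217.152.96/27 (152.217.152.96 - 152.217.152.127) does not contain 152.217.152.95
  152.217.152.192/26 (152.217.152.192 - 152.217.152.255) does not contain 152.217.152.95
  152.217.154.0/25 (152.217.154.0 - 152.217.154.127) does not contain 152.217.152.95
  152.217.144.0/24 (152.217.144.0 - 152.217.144.255) does not contain 152.217.152.95
  153.217.128.0/18 (153.217.128.0 - 153.217.191.255) does not contain 152.217.152.95
  152.217.0.0/17 (152.217.0.0 - 152.217.127.255) does not contain 152.217.152.95
Longest matching prefix is /15 -> next hop 17.50.13.68.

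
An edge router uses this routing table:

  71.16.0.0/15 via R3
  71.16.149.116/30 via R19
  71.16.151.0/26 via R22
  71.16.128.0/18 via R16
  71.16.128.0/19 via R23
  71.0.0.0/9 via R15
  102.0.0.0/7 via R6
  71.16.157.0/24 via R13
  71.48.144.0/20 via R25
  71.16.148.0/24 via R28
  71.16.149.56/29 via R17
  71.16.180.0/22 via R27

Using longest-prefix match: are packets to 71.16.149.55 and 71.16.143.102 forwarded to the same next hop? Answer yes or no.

yes

71.16.149.55: longest match 71.16.128.0/19 -> R23
71.16.143.102: longest match 71.16.128.0/19 -> R23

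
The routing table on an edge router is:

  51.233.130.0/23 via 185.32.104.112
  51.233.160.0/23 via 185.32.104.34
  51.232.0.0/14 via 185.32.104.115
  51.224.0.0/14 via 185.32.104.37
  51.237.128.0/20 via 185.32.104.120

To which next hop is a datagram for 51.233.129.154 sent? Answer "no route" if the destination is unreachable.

185.32.104.115

Routes whose prefix contains 51.233.129.154:
  51.232.0.0/14 (51.232.0.0 - 51.235.255.255) -> 185.32.104.115
More-specific entries that do NOT match:
  51.233.130.0/23 (51.233.130.0 - 51.233.131.255) does not contain 51.233.129.154
  51.233.160.0/23 (51.233.160.0 - 51.233.161.255) does not contain 51.233.129.154
  51.237.128.0/20 (51.237.128.0 - 51.237.143.255) does not contain 51.233.129.154
Longest matching prefix is /14 -> next hop 185.32.104.115.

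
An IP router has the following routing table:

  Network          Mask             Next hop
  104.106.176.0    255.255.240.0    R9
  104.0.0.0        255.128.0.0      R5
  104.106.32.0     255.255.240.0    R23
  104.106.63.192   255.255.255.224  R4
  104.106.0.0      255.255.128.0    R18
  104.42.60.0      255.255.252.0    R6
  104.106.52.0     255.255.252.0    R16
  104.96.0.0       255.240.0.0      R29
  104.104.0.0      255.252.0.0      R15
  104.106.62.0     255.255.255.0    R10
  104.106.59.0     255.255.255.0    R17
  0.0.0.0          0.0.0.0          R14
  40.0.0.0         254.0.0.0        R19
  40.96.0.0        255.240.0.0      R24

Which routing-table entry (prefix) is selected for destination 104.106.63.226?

Entries matching 104.106.63.226:
  0.0.0.0/0 (default, matches everything)
  104.0.0.0/9 (104.0.0.0 - 104.127.255.255)
  104.96.0.0/12 (104.96.0.0 - 104.111.255.255)
  104.104.0.0/14 (104.104.0.0 - 104.107.255.255)
  104.106.0.0/17 (104.106.0.0 - 104.106.127.255)
Most specific is 104.106.0.0/17.

104.106.0.0/17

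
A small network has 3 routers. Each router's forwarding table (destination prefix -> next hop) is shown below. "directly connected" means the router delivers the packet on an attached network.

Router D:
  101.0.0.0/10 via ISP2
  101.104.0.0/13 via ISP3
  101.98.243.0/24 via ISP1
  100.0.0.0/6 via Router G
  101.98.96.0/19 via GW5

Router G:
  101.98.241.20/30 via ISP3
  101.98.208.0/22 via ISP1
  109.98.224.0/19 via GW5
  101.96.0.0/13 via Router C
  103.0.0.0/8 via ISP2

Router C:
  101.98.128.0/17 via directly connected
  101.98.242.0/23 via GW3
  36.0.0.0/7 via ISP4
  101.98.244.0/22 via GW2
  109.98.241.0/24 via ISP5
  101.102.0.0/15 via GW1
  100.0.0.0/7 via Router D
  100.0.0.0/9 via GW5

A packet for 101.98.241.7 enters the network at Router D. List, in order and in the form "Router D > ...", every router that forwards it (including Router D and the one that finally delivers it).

At Router D: longest match for 101.98.241.7 is 100.0.0.0/6 -> Router G
At Router G: longest match for 101.98.241.7 is 101.96.0.0/13 -> Router C
At Router C: longest match for 101.98.241.7 is 101.98.128.0/17 -> directly connected

Router D > Router G > Router C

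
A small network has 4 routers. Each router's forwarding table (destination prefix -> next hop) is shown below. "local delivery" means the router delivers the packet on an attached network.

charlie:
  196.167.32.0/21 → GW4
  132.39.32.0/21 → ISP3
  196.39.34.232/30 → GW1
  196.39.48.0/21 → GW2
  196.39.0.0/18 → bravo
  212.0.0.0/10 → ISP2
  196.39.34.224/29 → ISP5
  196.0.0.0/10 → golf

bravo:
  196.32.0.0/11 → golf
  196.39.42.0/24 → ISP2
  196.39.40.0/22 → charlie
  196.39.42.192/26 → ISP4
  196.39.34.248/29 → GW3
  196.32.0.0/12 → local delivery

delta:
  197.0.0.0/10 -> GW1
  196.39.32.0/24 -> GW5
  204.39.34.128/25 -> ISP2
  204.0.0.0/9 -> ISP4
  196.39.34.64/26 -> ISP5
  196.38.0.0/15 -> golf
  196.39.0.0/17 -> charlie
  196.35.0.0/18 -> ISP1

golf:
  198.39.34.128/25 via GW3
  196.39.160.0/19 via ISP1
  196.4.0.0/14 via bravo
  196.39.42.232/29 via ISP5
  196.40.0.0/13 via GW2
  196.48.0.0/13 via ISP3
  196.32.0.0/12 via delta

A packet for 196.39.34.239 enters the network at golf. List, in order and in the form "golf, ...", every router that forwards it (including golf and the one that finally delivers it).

At golf: longest match for 196.39.34.239 is 196.32.0.0/12 -> delta
At delta: longest match for 196.39.34.239 is 196.39.0.0/17 -> charlie
At charlie: longest match for 196.39.34.239 is 196.39.0.0/18 -> bravo
At bravo: longest match for 196.39.34.239 is 196.32.0.0/12 -> local delivery

golf, delta, charlie, bravo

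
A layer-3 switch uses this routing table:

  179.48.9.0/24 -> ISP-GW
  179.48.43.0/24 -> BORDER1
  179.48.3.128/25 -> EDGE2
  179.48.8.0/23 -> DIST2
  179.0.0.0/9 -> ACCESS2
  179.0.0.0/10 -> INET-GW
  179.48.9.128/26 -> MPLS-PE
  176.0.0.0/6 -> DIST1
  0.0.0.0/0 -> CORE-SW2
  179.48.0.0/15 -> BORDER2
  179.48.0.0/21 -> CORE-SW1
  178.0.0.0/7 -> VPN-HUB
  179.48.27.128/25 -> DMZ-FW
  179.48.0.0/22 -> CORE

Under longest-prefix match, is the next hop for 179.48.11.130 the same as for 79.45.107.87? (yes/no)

no

179.48.11.130: longest match 179.48.0.0/15 -> BORDER2
79.45.107.87: longest match 0.0.0.0/0 -> CORE-SW2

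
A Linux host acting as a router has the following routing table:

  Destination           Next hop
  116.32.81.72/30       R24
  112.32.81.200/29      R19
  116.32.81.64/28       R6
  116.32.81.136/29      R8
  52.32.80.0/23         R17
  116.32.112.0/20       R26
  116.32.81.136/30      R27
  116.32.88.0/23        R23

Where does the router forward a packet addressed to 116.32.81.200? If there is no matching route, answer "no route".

no route

No entry's prefix contains 116.32.81.200; there is no default route.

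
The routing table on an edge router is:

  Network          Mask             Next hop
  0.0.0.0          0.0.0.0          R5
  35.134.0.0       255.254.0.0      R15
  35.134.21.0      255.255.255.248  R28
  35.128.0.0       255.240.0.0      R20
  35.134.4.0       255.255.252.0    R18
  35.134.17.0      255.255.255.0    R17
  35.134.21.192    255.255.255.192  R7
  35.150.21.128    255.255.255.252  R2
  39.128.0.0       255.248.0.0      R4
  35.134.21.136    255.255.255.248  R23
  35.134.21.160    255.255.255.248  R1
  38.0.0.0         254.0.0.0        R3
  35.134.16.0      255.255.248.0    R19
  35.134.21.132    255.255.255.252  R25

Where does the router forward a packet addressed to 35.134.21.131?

R19

Routes whose prefix contains 35.134.21.131:
  0.0.0.0/0 (default, matches everything) -> R5
  35.128.0.0/12 (35.128.0.0 - 35.143.255.255) -> R20
  35.134.0.0/15 (35.134.0.0 - 35.135.255.255) -> R15
  35.134.16.0/21 (35.134.16.0 - 35.134.23.255) -> R19
More-specific entries that do NOT match:
  35.150.21.128/30 (35.150.21.128 - 35.150.21.131) does not contain 35.134.21.131
  35.134.21.132/30 (35.134.21.132 - 35.134.21.135) does not contain 35.134.21.131
  35.134.21.0/29 (35.134.21.0 - 35.134.21.7) does not contain 35.134.21.131
  35.134.21.136/29 (35.134.21.136 - 35.134.21.143) does not contain 35.134.21.131
  35.134.21.160/29 (35.134.21.160 - 35.134.21.167) does not contain 35.134.21.131
  35.134.21.192/26 (35.134.21.192 - 35.134.21.255) does not contain 35.134.21.131
  35.134.17.0/24 (35.134.17.0 - 35.134.17.255) does not contain 35.134.21.131
  35.134.4.0/22 (35.134.4.0 - 35.134.7.255) does not contain 35.134.21.131
Longest matching prefix is /21 -> next hop R19.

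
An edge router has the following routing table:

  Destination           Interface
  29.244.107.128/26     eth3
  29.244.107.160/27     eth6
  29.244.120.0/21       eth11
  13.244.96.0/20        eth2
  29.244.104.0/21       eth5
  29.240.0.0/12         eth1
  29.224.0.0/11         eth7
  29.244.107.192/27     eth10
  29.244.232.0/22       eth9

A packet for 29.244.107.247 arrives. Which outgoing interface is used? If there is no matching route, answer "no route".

Routes whose prefix contains 29.244.107.247:
  29.224.0.0/11 (29.224.0.0 - 29.255.255.255) -> eth7
  29.240.0.0/12 (29.240.0.0 - 29.255.255.255) -> eth1
  29.244.104.0/21 (29.244.104.0 - 29.244.111.255) -> eth5
More-specific entries that do NOT match:
  29.244.107.160/27 (29.244.107.160 - 29.244.107.191) does not contain 29.244.107.247
  29.244.107.192/27 (29.244.107.192 - 29.244.107.223) does not contain 29.244.107.247
  29.244.107.128/26 (29.244.107.128 - 29.244.107.191) does not contain 29.244.107.247
  29.244.232.0/22 (29.244.232.0 - 29.244.235.255) does not contain 29.244.107.247
Longest matching prefix is /21 -> interface eth5.

eth5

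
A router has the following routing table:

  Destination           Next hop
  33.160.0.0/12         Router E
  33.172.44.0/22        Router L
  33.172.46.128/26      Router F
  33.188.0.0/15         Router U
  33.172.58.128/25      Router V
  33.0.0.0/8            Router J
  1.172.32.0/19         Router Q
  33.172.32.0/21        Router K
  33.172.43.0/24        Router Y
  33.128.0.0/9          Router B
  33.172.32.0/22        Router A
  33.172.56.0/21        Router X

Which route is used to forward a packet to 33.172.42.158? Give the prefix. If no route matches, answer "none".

Entries matching 33.172.42.158:
  33.0.0.0/8 (33.0.0.0 - 33.255.255.255)
  33.128.0.0/9 (33.128.0.0 - 33.255.255.255)
  33.160.0.0/12 (33.160.0.0 - 33.175.255.255)
Most specific is 33.160.0.0/12.

33.160.0.0/12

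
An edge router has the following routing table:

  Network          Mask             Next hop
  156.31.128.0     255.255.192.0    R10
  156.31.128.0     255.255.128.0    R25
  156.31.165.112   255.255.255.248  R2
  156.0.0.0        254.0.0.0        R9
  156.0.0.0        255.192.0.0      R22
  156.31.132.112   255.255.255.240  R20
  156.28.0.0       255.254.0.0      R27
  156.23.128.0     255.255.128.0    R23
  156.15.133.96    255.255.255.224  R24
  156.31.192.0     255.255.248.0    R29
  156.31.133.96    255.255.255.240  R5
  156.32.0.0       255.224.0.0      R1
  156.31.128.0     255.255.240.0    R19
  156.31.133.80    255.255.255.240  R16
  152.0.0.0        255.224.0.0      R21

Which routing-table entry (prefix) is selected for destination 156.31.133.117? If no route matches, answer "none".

156.31.128.0/20

Entries matching 156.31.133.117:
  156.0.0.0/7 (156.0.0.0 - 157.255.255.255)
  156.0.0.0/10 (156.0.0.0 - 156.63.255.255)
  156.31.128.0/17 (156.31.128.0 - 156.31.255.255)
  156.31.128.0/18 (156.31.128.0 - 156.31.191.255)
  156.31.128.0/20 (156.31.128.0 - 156.31.143.255)
Most specific is 156.31.128.0/20.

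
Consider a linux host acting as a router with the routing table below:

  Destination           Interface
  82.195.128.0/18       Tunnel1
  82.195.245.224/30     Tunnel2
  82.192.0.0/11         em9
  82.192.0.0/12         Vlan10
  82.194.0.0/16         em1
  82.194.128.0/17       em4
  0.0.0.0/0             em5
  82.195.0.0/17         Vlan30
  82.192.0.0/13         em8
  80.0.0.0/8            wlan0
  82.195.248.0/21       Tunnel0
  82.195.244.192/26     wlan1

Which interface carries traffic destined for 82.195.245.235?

Routes whose prefix contains 82.195.245.235:
  0.0.0.0/0 (default, matches everything) -> em5
  82.192.0.0/11 (82.192.0.0 - 82.223.255.255) -> em9
  82.192.0.0/12 (82.192.0.0 - 82.207.255.255) -> Vlan10
  82.192.0.0/13 (82.192.0.0 - 82.199.255.255) -> em8
More-specific entries that do NOT match:
  82.195.245.224/30 (82.195.245.224 - 82.195.245.227) does not contain 82.195.245.235
  82.195.244.192/26 (82.195.244.192 - 82.195.244.255) does not contain 82.195.245.235
  82.195.248.0/21 (82.195.248.0 - 82.195.255.255) does not contain 82.195.245.235
  82.195.128.0/18 (82.195.128.0 - 82.195.191.255) does not contain 82.195.245.235
  82.194.128.0/17 (82.194.128.0 - 82.194.255.255) does not contain 82.195.245.235
  82.195.0.0/17 (82.195.0.0 - 82.195.127.255) does not contain 82.195.245.235
  82.194.0.0/16 (82.194.0.0 - 82.194.255.255) does not contain 82.195.245.235
Longest matching prefix is /13 -> interface em8.

em8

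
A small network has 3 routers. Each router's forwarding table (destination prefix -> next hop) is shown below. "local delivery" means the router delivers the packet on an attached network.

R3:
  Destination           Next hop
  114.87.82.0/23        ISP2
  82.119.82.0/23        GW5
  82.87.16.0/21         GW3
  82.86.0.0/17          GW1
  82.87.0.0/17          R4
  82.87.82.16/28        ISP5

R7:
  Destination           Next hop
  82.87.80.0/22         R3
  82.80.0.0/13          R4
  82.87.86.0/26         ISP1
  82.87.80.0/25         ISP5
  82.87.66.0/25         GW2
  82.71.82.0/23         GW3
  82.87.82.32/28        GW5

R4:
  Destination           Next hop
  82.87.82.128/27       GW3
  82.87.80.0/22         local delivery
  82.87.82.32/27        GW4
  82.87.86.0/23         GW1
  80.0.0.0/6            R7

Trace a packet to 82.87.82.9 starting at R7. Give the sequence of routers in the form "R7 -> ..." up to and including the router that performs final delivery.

R7 -> R3 -> R4

At R7: longest match for 82.87.82.9 is 82.87.80.0/22 -> R3
At R3: longest match for 82.87.82.9 is 82.87.0.0/17 -> R4
At R4: longest match for 82.87.82.9 is 82.87.80.0/22 -> local delivery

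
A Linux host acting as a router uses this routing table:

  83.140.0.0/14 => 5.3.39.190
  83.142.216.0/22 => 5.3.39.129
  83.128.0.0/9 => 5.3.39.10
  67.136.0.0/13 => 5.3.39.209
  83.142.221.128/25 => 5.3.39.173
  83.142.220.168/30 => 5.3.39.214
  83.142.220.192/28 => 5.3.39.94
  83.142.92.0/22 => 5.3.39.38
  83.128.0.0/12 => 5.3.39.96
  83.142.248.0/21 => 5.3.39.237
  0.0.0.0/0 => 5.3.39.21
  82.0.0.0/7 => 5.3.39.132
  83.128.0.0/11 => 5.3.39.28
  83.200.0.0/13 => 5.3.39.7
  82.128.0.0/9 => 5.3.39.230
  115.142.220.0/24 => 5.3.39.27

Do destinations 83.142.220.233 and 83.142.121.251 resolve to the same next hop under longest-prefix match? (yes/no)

83.142.220.233: longest match 83.140.0.0/14 -> 5.3.39.190
83.142.121.251: longest match 83.140.0.0/14 -> 5.3.39.190

yes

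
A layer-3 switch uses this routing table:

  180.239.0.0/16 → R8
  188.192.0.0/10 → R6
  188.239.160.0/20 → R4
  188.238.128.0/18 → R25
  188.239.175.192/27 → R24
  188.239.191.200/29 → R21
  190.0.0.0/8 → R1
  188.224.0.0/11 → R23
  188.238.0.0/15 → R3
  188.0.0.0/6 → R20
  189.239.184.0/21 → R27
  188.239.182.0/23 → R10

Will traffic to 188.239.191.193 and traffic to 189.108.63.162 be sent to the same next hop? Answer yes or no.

no

188.239.191.193: longest match 188.238.0.0/15 -> R3
189.108.63.162: longest match 188.0.0.0/6 -> R20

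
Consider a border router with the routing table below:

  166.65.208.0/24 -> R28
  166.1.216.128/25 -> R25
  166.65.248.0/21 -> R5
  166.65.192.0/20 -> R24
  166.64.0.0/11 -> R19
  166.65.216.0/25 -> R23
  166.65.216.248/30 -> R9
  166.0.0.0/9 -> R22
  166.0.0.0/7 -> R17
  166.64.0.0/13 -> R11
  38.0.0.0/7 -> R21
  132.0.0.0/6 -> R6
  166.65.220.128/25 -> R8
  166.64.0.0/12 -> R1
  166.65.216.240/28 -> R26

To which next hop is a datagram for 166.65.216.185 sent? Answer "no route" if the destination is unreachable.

R11

Routes whose prefix contains 166.65.216.185:
  166.0.0.0/7 (166.0.0.0 - 167.255.255.255) -> R17
  166.0.0.0/9 (166.0.0.0 - 166.127.255.255) -> R22
  166.64.0.0/11 (166.64.0.0 - 166.95.255.255) -> R19
  166.64.0.0/12 (166.64.0.0 - 166.79.255.255) -> R1
  166.64.0.0/13 (166.64.0.0 - 166.71.255.255) -> R11
More-specific entries that do NOT match:
  166.65.216.248/30 (166.65.216.248 - 166.65.216.251) does not contain 166.65.216.185
  166.65.216.240/28 (166.65.216.240 - 166.65.216.255) does not contain 166.65.216.185
  166.1.216.128/25 (166.1.216.128 - 166.1.216.255) does not contain 166.65.216.185
  166.65.216.0/25 (166.65.216.0 - 166.65.216.127) does not contain 166.65.216.185
  166.65.220.128/25 (166.65.220.128 - 166.65.220.255) does not contain 166.65.216.185
  166.65.208.0/24 (166.65.208.0 - 166.65.208.255) does not contain 166.65.216.185
  166.65.248.0/21 (166.65.248.0 - 166.65.255.255) does not contain 166.65.216.185
  166.65.192.0/20 (166.65.192.0 - 166.65.207.255) does not contain 166.65.216.185
Longest matching prefix is /13 -> next hop R11.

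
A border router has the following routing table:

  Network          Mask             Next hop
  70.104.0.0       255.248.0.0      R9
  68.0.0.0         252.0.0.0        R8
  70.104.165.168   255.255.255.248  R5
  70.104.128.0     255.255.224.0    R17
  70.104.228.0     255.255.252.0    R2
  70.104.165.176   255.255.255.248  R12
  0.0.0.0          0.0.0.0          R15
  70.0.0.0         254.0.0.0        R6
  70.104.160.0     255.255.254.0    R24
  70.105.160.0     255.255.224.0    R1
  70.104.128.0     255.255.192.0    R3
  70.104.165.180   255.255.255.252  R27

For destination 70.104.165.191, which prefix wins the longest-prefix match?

70.104.128.0/18

Entries matching 70.104.165.191:
  0.0.0.0/0 (default, matches everything)
  68.0.0.0/6 (68.0.0.0 - 71.255.255.255)
  70.0.0.0/7 (70.0.0.0 - 71.255.255.255)
  70.104.0.0/13 (70.104.0.0 - 70.111.255.255)
  70.104.128.0/18 (70.104.128.0 - 70.104.191.255)
Most specific is 70.104.128.0/18.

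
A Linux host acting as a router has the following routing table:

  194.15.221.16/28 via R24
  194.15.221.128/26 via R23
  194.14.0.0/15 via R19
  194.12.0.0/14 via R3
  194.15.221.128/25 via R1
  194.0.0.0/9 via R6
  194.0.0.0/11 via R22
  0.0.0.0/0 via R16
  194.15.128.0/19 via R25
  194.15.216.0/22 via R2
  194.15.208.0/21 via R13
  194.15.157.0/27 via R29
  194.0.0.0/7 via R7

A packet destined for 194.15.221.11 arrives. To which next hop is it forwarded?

R19

Routes whose prefix contains 194.15.221.11:
  0.0.0.0/0 (default, matches everything) -> R16
  194.0.0.0/7 (194.0.0.0 - 195.255.255.255) -> R7
  194.0.0.0/9 (194.0.0.0 - 194.127.255.255) -> R6
  194.0.0.0/11 (194.0.0.0 - 194.31.255.255) -> R22
  194.12.0.0/14 (194.12.0.0 - 194.15.255.255) -> R3
  194.14.0.0/15 (194.14.0.0 - 194.15.255.255) -> R19
More-specific entries that do NOT match:
  194.15.221.16/28 (194.15.221.16 - 194.15.221.31) does not contain 194.15.221.11
  194.15.157.0/27 (194.15.157.0 - 194.15.157.31) does not contain 194.15.221.11
  194.15.221.128/26 (194.15.221.128 - 194.15.221.191) does not contain 194.15.221.11
  194.15.221.128/25 (194.15.221.128 - 194.15.221.255) does not contain 194.15.221.11
  194.15.216.0/22 (194.15.216.0 - 194.15.219.255) does not contain 194.15.221.11
  194.15.208.0/21 (194.15.208.0 - 194.15.215.255) does not contain 194.15.221.11
  194.15.128.0/19 (194.15.128.0 - 194.15.159.255) does not contain 194.15.221.11
Longest matching prefix is /15 -> next hop R19.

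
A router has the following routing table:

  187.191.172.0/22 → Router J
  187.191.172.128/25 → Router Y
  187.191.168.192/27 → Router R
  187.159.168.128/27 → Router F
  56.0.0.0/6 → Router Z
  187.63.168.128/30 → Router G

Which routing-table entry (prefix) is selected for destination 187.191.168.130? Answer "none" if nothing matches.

none

187.191.168.130 is outside every listed prefix and there is no default route.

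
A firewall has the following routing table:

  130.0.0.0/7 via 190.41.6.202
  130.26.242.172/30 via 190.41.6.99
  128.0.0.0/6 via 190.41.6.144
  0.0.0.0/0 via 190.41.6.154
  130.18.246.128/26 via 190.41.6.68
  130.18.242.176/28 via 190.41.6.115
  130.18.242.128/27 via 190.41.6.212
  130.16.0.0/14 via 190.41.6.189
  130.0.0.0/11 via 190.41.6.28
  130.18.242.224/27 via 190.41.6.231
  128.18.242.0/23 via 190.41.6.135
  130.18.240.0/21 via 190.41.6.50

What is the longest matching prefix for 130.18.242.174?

Entries matching 130.18.242.174:
  0.0.0.0/0 (default, matches everything)
  128.0.0.0/6 (128.0.0.0 - 131.255.255.255)
  130.0.0.0/7 (130.0.0.0 - 131.255.255.255)
  130.0.0.0/11 (130.0.0.0 - 130.31.255.255)
  130.16.0.0/14 (130.16.0.0 - 130.19.255.255)
  130.18.240.0/21 (130.18.240.0 - 130.18.247.255)
Most specific is 130.18.240.0/21.

130.18.240.0/21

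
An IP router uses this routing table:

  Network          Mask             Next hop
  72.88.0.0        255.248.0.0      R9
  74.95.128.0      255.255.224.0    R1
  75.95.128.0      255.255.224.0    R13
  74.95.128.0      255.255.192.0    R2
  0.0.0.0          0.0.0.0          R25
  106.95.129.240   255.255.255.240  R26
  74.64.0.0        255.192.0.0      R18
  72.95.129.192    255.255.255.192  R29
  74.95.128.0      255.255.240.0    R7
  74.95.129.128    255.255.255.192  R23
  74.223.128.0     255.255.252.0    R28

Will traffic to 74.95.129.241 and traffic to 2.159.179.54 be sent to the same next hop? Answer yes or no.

74.95.129.241: longest match 74.95.128.0/20 -> R7
2.159.179.54: longest match 0.0.0.0/0 -> R25

no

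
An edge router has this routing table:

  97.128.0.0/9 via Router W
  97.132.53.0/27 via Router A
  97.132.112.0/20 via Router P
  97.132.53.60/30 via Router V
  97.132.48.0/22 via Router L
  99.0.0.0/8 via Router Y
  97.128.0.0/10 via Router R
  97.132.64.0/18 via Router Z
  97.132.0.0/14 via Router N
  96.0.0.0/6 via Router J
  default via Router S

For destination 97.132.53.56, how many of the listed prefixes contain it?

Prefixes containing 97.132.53.56:
  0.0.0.0/0 (default, matches everything)
  96.0.0.0/6 (96.0.0.0 - 99.255.255.255)
  97.128.0.0/9 (97.128.0.0 - 97.255.255.255)
  97.128.0.0/10 (97.128.0.0 - 97.191.255.255)
  97.132.0.0/14 (97.132.0.0 - 97.135.255.255)
Total matching entries: 5.

5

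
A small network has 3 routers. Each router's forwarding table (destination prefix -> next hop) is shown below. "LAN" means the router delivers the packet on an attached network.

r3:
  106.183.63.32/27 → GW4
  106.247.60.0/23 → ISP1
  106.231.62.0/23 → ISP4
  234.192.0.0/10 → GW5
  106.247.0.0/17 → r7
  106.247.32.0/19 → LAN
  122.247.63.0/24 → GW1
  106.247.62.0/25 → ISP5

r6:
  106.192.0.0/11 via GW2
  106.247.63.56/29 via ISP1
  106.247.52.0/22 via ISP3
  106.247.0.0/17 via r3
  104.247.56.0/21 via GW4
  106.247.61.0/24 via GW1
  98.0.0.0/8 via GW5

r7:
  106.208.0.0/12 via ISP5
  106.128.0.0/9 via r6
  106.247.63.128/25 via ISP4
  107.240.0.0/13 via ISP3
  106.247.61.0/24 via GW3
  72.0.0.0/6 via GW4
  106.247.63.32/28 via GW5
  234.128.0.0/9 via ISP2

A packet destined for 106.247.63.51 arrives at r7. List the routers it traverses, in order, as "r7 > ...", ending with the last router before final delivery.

r7 > r6 > r3

At r7: longest match for 106.247.63.51 is 106.128.0.0/9 -> r6
At r6: longest match for 106.247.63.51 is 106.247.0.0/17 -> r3
At r3: longest match for 106.247.63.51 is 106.247.32.0/19 -> LAN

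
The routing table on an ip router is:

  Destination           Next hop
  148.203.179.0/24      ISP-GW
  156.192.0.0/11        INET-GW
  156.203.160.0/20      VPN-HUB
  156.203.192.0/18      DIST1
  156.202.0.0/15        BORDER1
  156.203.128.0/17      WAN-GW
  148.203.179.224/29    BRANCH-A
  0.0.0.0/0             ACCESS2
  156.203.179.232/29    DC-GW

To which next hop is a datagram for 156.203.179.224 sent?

Routes whose prefix contains 156.203.179.224:
  0.0.0.0/0 (default, matches everything) -> ACCESS2
  156.192.0.0/11 (156.192.0.0 - 156.223.255.255) -> INET-GW
  156.202.0.0/15 (156.202.0.0 - 156.203.255.255) -> BORDER1
  156.203.128.0/17 (156.203.128.0 - 156.203.255.255) -> WAN-GW
More-specific entries that do NOT match:
  148.203.179.224/29 (148.203.179.224 - 148.203.179.231) does not contain 156.203.179.224
  156.203.179.232/29 (156.203.179.232 - 156.203.179.239) does not contain 156.203.179.224
  148.203.179.0/24 (148.203.179.0 - 148.203.179.255) does not contain 156.203.179.224
  156.203.160.0/20 (156.203.160.0 - 156.203.175.255) does not contain 156.203.179.224
  156.203.192.0/18 (156.203.192.0 - 156.203.255.255) does not contain 156.203.179.224
Longest matching prefix is /17 -> next hop WAN-GW.

WAN-GW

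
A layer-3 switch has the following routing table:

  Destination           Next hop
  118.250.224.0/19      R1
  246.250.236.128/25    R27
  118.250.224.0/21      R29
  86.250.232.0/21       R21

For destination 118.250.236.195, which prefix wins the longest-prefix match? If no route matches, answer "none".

Entries matching 118.250.236.195:
  118.250.224.0/19 (118.250.224.0 - 118.250.255.255)
Most specific is 118.250.224.0/19.

118.250.224.0/19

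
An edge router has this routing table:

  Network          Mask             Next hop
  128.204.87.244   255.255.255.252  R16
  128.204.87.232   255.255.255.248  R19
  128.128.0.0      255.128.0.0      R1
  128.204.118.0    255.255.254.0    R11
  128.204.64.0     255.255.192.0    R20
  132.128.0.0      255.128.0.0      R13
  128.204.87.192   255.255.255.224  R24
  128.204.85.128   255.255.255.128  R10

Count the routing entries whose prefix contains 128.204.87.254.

2

Prefixes containing 128.204.87.254:
  128.128.0.0/9 (128.128.0.0 - 128.255.255.255)
  128.204.64.0/18 (128.204.64.0 - 128.204.127.255)
Total matching entries: 2.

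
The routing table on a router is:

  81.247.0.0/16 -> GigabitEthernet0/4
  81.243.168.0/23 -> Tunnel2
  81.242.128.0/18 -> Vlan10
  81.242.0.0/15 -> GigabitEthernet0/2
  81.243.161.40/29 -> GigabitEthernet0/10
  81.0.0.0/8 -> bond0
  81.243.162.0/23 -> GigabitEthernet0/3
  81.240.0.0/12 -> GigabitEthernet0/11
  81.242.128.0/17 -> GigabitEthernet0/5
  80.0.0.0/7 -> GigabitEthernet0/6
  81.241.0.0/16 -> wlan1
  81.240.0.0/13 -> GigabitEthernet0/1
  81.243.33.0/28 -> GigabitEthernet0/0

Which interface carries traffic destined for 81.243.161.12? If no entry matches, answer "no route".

GigabitEthernet0/2

Routes whose prefix contains 81.243.161.12:
  80.0.0.0/7 (80.0.0.0 - 81.255.255.255) -> GigabitEthernet0/6
  81.0.0.0/8 (81.0.0.0 - 81.255.255.255) -> bond0
  81.240.0.0/12 (81.240.0.0 - 81.255.255.255) -> GigabitEthernet0/11
  81.240.0.0/13 (81.240.0.0 - 81.247.255.255) -> GigabitEthernet0/1
  81.242.0.0/15 (81.242.0.0 - 81.243.255.255) -> GigabitEthernet0/2
More-specific entries that do NOT match:
  81.243.161.40/29 (81.243.161.40 - 81.243.161.47) does not contain 81.243.161.12
  81.243.33.0/28 (81.243.33.0 - 81.243.33.15) does not contain 81.243.161.12
  81.243.168.0/23 (81.243.168.0 - 81.243.169.255) does not contain 81.243.161.12
  81.243.162.0/23 (81.243.162.0 - 81.243.163.255) does not contain 81.243.161.12
  81.242.128.0/18 (81.242.128.0 - 81.242.191.255) does not contain 81.243.161.12
  81.242.128.0/17 (81.242.128.0 - 81.242.255.255) does not contain 81.243.161.12
  81.247.0.0/16 (81.247.0.0 - 81.247.255.255) does not contain 81.243.161.12
  81.241.0.0/16 (81.241.0.0 - 81.241.255.255) does not contain 81.243.161.12
Longest matching prefix is /15 -> interface GigabitEthernet0/2.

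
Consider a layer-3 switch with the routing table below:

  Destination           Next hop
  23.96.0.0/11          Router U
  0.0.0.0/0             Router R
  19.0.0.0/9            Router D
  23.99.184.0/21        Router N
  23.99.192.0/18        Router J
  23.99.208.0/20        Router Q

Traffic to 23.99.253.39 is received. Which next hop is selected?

Router J

Routes whose prefix contains 23.99.253.39:
  0.0.0.0/0 (default, matches everything) -> Router R
  23.96.0.0/11 (23.96.0.0 - 23.127.255.255) -> Router U
  23.99.192.0/18 (23.99.192.0 - 23.99.255.255) -> Router J
More-specific entries that do NOT match:
  23.99.184.0/21 (23.99.184.0 - 23.99.191.255) does not contain 23.99.253.39
  23.99.208.0/20 (23.99.208.0 - 23.99.223.255) does not contain 23.99.253.39
Longest matching prefix is /18 -> next hop Router J.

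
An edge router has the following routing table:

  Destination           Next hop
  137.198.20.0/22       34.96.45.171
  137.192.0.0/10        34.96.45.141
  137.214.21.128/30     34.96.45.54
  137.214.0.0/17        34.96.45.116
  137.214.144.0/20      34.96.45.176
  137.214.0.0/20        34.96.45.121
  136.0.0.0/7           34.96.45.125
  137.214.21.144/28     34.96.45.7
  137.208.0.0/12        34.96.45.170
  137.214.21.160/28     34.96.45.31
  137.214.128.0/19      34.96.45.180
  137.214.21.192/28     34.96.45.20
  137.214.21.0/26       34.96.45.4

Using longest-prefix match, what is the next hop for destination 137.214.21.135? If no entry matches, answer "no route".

34.96.45.116

Routes whose prefix contains 137.214.21.135:
  136.0.0.0/7 (136.0.0.0 - 137.255.255.255) -> 34.96.45.125
  137.192.0.0/10 (137.192.0.0 - 137.255.255.255) -> 34.96.45.141
  137.208.0.0/12 (137.208.0.0 - 137.223.255.255) -> 34.96.45.170
  137.214.0.0/17 (137.214.0.0 - 137.214.127.255) -> 34.96.45.116
More-specific entries that do NOT match:
  137.214.21.128/30 (137.214.21.128 - 137.214.21.131) does not contain 137.214.21.135
  137.214.21.144/28 (137.214.21.144 - 137.214.21.159) does not contain 137.214.21.135
  137.214.21.160/28 (137.214.21.160 - 137.214.21.175) does not contain 137.214.21.135
  137.214.21.192/28 (137.214.21.192 - 137.214.21.207) does not contain 137.214.21.135
  137.214.21.0/26 (137.214.21.0 - 137.214.21.63) does not contain 137.214.21.135
  137.198.20.0/22 (137.198.20.0 - 137.198.23.255) does not contain 137.214.21.135
  137.214.144.0/20 (137.214.144.0 - 137.214.159.255) does not contain 137.214.21.135
  137.214.0.0/20 (137.214.0.0 - 137.214.15.255) does not contain 137.214.21.135
  137.214.128.0/19 (137.214.128.0 - 137.214.159.255) does not contain 137.214.21.135
Longest matching prefix is /17 -> next hop 34.96.45.116.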